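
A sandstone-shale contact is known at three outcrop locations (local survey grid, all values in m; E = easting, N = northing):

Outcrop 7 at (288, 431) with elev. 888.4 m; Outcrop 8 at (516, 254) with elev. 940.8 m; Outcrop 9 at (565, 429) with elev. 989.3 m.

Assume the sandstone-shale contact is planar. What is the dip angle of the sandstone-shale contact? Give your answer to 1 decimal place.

Let the plane be z = a·E + b·N + c.
Outcrop 8−Outcrop 7: 228a − 177b = 52.4;  Outcrop 9−Outcrop 7: 277a − 2b = 100.9.
Solving gives a = 0.36552, b = 0.17480.
Gradient magnitude |∇z| = √(a² + b²) = √(0.13361 + 0.03055) = 0.40517.
True dip = arctan(0.40517) = 22.1°, dipping toward WSW (azimuth ≈ 244°).

22.1°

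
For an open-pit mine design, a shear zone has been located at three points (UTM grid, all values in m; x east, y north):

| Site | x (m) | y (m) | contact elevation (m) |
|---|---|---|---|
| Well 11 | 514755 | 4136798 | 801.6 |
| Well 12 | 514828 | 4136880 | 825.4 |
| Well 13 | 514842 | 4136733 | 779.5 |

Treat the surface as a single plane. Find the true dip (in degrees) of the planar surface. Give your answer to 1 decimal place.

Two edge vectors: Well 11→Well 12 = (73, 82, 23.8), Well 11→Well 13 = (87, -65, -22.1).
Normal n = (Well 11→Well 12) × (Well 11→Well 13) = (-265.2, 3683.9, -11879).
So ∂z/∂x = −n_x/n_z = −0.02233 and ∂z/∂y = −n_y/n_z = 0.31012.
Gradient magnitude |∇z| = √(a² + b²) = √(0.00050 + 0.09617) = 0.31092.
True dip = arctan(0.31092) = 17.3°, dipping toward S (azimuth ≈ 176°).

17.3°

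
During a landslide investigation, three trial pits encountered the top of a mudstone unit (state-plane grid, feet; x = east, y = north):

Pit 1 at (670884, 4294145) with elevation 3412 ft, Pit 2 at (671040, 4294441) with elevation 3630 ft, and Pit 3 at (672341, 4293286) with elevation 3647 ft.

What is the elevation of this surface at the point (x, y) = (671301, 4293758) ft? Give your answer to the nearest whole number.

3409 ft

Two edge vectors: Pit 1→Pit 2 = (156, 296, 218), Pit 1→Pit 3 = (1457, -859, 235).
Normal n = (Pit 1→Pit 2) × (Pit 1→Pit 3) = (256822, 280966, -565276).
So ∂z/∂x = −n_x/n_z = 0.45433027 and ∂z/∂y = −n_y/n_z = 0.49704215.
Intercept c from Pit 1: 3412 − 304802.91 − 2134371.08 = −2435761.99.
At (671301, 4293758): z = 304992.4 + 2134178.7 − 2435761.99 = 3409.1 ft.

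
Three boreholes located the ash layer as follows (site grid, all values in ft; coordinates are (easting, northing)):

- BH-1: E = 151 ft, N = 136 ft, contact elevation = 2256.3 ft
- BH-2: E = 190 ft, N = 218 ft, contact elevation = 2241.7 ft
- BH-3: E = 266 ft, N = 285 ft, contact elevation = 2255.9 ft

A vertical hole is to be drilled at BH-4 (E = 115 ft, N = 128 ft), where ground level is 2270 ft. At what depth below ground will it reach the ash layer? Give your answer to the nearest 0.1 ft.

31.3 ft

Two edge vectors: BH-1→BH-2 = (39, 82, -14.6), BH-1→BH-3 = (115, 149, -0.4).
Normal n = (BH-1→BH-2) × (BH-1→BH-3) = (2142.6, -1663.4, -3619).
So ∂z/∂E = −n_x/n_z = 0.59204 and ∂z/∂N = −n_y/n_z = −0.45963.
Intercept c from BH-1: 2256.3 − 89.40 + 62.51 = 2229.41.
At (115, 128): z_contact = 68.08 − 58.83 + 2229.41 = 2238.66 ft.
Depth below ground = 2270 − 2238.66 = 31.3 ft.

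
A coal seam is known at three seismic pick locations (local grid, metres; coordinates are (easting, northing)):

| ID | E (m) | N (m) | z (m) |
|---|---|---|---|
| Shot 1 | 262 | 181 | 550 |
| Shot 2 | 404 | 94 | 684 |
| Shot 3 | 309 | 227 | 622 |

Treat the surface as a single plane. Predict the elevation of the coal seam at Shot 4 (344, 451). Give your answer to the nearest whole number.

746 m

Two edge vectors: Shot 1→Shot 2 = (142, -87, 134), Shot 1→Shot 3 = (47, 46, 72).
Normal n = (Shot 1→Shot 2) × (Shot 1→Shot 3) = (-12428, -3926, 10621).
So ∂z/∂E = −n_x/n_z = 1.17013 and ∂z/∂N = −n_y/n_z = 0.36965.
Intercept c from Shot 1: 550 − 306.58 − 66.91 = 176.52.
At (344, 451): z = 402.5 + 166.7 + 176.52 = 745.8 m.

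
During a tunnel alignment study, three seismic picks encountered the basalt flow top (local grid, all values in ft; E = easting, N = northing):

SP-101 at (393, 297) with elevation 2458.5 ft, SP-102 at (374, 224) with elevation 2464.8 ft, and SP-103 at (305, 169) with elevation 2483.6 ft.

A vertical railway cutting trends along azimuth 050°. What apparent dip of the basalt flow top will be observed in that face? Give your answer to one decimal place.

Two edge vectors: SP-101→SP-102 = (-19, -73, 6.3), SP-101→SP-103 = (-88, -128, 25.1).
Normal n = (SP-101→SP-102) × (SP-101→SP-103) = (-1025.9, -77.5, -3992).
So ∂z/∂E = −n_x/n_z = −0.25699 and ∂z/∂N = −n_y/n_z = −0.01941.
Unit vector along 050° is (sin 50°, cos 50°) = (0.7660, 0.6428).
Slope in that direction = a·(0.7660) + b·(0.6428) = −0.20934.
Apparent dip = arctan|0.20934| = 11.8° (true dip is 14.5°, so apparent ≤ true as expected).

11.8°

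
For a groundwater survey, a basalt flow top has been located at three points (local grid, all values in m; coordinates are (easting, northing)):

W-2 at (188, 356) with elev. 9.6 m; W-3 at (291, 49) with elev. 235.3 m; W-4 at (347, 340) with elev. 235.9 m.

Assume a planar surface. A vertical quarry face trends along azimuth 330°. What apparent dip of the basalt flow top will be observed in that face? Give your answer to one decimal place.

42.9°

Let the plane be z = a·E + b·N + c.
W-3−W-2: 103a − 307b = 225.7;  W-4−W-2: 159a − 16b = 226.3.
Solving gives a = 1.39644, b = −0.26667.
Unit vector along 330° is (sin 330°, cos 330°) = (-0.5000, 0.8660).
Slope in that direction = a·(-0.5000) + b·(0.8660) = −0.92916.
Apparent dip = arctan|0.92916| = 42.9° (true dip is 54.9°, so apparent ≤ true as expected).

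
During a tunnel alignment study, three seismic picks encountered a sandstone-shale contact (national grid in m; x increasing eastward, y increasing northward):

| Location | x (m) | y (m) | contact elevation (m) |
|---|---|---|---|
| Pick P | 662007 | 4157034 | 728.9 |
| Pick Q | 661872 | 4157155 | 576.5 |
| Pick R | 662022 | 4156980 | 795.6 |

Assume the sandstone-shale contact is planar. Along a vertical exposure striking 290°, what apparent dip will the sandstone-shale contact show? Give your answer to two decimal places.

24.08°

Two edge vectors: Pick P→Pick Q = (-135, 121, -152.4), Pick P→Pick R = (15, -54, 66.7).
Normal n = (Pick P→Pick Q) × (Pick P→Pick R) = (-158.9, 6718.5, 5475).
So ∂z/∂x = −n_x/n_z = 0.02902 and ∂z/∂y = −n_y/n_z = −1.22712.
Unit vector along 290° is (sin 290°, cos 290°) = (-0.9397, 0.3420).
Slope in that direction = a·(-0.9397) + b·(0.3420) = −0.44697.
Apparent dip = arctan|0.44697| = 24.08° (true dip is 50.8°, so apparent ≤ true as expected).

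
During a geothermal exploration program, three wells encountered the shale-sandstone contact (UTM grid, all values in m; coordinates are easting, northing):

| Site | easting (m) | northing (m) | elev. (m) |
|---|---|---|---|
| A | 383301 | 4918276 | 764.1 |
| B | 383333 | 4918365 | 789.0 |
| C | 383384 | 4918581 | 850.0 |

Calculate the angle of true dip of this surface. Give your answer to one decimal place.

Two edge vectors: A→B = (32, 89, 24.9), A→C = (83, 305, 85.9).
Normal n = (A→B) × (A→C) = (50.6, -682.1, 2373).
So ∂z/∂easting = −n_x/n_z = −0.02132 and ∂z/∂northing = −n_y/n_z = 0.28744.
Gradient magnitude |∇z| = √(a² + b²) = √(0.00045 + 0.08262) = 0.28823.
True dip = arctan(0.28823) = 16.1°, dipping toward S (azimuth ≈ 176°).

16.1°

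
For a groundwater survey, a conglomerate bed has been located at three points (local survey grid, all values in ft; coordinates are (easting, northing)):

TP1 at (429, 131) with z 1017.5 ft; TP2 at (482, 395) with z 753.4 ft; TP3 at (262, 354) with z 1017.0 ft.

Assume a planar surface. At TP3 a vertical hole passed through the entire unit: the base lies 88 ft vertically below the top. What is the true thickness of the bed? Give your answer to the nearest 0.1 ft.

53.3 ft

Two edge vectors: TP1→TP2 = (53, 264, -264.1), TP1→TP3 = (-167, 223, -0.5).
Normal n = (TP1→TP2) × (TP1→TP3) = (58762.3, 44131.2, 55907).
So ∂z/∂E = −n_x/n_z = −1.05107 and ∂z/∂N = −n_y/n_z = −0.78937.
|∇z| = √(a²+b²) = 1.31448, so dip δ = arctan(1.31448) = 52.74°.
True thickness = vertical thickness × cos δ = 88 × cos 52.74° = 53.3 ft.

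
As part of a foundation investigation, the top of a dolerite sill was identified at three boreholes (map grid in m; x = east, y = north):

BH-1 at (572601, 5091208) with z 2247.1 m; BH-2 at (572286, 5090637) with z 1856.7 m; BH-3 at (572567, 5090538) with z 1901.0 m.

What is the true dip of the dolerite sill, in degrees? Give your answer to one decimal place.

31.0°

Two edge vectors: BH-1→BH-2 = (-315, -571, -390.4), BH-1→BH-3 = (-34, -670, -346.1).
Normal n = (BH-1→BH-2) × (BH-1→BH-3) = (-63944.9, -95747.9, 191636).
So ∂z/∂x = −n_x/n_z = 0.33368 and ∂z/∂y = −n_y/n_z = 0.49963.
Gradient magnitude |∇z| = √(a² + b²) = √(0.11134 + 0.24963) = 0.60081.
True dip = arctan(0.60081) = 31.0°, dipping toward SSW (azimuth ≈ 214°).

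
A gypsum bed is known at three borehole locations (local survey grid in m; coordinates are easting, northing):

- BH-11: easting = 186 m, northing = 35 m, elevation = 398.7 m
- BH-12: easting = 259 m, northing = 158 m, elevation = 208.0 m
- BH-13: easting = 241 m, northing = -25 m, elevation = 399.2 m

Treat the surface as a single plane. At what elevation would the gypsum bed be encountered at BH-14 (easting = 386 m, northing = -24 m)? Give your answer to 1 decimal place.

250.2 m

Two edge vectors: BH-11→BH-12 = (73, 123, -190.7), BH-11→BH-13 = (55, -60, 0.5).
Normal n = (BH-11→BH-12) × (BH-11→BH-13) = (-11380.5, -10525, -11145).
So ∂z/∂easting = −n_x/n_z = −1.02113 and ∂z/∂northing = −n_y/n_z = −0.94437.
Intercept c from BH-11: 398.7 + 189.93 + 33.05 = 621.68.
At (386, -24): z = −394.2 + 22.7 + 621.68 = 250.2 m.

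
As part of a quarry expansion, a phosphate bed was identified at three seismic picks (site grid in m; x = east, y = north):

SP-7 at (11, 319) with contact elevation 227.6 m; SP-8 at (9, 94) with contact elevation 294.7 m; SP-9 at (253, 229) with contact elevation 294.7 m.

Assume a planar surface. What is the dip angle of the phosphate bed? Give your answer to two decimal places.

Two edge vectors: SP-7→SP-8 = (-2, -225, 67.1), SP-7→SP-9 = (242, -90, 67.1).
Normal n = (SP-7→SP-8) × (SP-7→SP-9) = (-9058.5, 16372.4, 54630).
So ∂z/∂x = −n_x/n_z = 0.16582 and ∂z/∂y = −n_y/n_z = −0.29970.
Gradient magnitude |∇z| = √(a² + b²) = √(0.02749 + 0.08982) = 0.34251.
True dip = arctan(0.34251) = 18.91°, dipping toward NNW (azimuth ≈ 331°).

18.91°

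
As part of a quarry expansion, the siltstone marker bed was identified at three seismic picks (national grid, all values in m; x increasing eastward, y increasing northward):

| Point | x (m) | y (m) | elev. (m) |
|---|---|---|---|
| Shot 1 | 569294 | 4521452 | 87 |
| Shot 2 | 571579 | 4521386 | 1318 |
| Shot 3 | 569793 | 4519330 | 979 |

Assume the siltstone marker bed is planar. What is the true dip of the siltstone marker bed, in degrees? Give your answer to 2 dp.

Let the plane be z = a·x + b·y + c.
Shot 2−Shot 1: 2285a − 66b = 1231;  Shot 3−Shot 1: 499a − 2122b = 892.
Solving gives a = 0.53019, b = −0.29568.
Gradient magnitude |∇z| = √(a² + b²) = √(0.28110 + 0.08743) = 0.60707.
True dip = arctan(0.60707) = 31.26°, dipping toward WNW (azimuth ≈ 299°).

31.26°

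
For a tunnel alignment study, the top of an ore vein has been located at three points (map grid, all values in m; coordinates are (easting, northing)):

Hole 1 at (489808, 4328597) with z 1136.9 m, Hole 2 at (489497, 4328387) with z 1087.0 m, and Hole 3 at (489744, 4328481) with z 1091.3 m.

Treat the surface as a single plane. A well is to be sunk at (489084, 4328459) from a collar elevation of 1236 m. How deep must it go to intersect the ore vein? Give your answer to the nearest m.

Two edge vectors: Hole 1→Hole 2 = (-311, -210, -49.9), Hole 1→Hole 3 = (-64, -116, -45.6).
Normal n = (Hole 1→Hole 2) × (Hole 1→Hole 3) = (3787.6, -10988, 22636).
So ∂z/∂E = −n_x/n_z = −0.16732638 and ∂z/∂N = −n_y/n_z = 0.48542145.
Intercept c from Hole 1: 1136.9 + 81957.80 − 2101193.84 = −2018099.14.
At (489084, 4328459): z_contact = −81836.7 + 2101126.9 − 2018099.14 = 1191.1 m.
Depth below ground = 1236 − 1191.1 = 45 m.

45 m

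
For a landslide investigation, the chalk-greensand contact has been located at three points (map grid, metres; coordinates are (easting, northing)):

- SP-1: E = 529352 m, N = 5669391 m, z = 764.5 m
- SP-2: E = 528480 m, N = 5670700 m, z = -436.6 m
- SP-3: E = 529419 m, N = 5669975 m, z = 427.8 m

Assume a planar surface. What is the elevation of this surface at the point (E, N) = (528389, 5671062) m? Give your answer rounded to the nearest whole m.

Let the plane be z = a·E + b·N + c.
SP-2−SP-1: −872a + 1309b = −1201.1;  SP-3−SP-1: 67a + 584b = −336.7.
Solving gives a = 0.43672278, b = −0.62664457.
Then c = 764.5 − a·529352 − b·5669391 = 3322277.48.
At (528389, 5671062): z = 230759.5 − 3553740.2 + 3322277.48 = -703.2 m.

-703 m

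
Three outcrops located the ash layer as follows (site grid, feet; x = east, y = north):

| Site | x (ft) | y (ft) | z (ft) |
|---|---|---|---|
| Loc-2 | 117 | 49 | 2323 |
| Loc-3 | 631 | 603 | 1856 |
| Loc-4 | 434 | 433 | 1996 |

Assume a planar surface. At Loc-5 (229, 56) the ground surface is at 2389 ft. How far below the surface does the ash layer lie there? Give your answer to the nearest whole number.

63 ft

Let the plane be z = a·x + b·y + c.
Loc-3−Loc-2: 514a + 554b = −467;  Loc-4−Loc-2: 317a + 384b = −327.
Solving gives a = 0.08411, b = −0.92099.
Then c = 2323 − a·117 − b·49 = 2358.29.
At (229, 56): z_contact = 19.3 − 51.6 + 2358.29 = 2326.0 ft.
Depth below ground = 2389 − 2326.0 = 63 ft.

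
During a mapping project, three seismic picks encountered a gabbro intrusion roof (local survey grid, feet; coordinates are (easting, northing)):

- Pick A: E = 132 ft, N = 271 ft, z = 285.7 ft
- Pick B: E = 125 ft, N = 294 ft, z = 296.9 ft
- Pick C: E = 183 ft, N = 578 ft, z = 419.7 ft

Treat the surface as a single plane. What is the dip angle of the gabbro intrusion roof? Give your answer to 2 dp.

Two edge vectors: Pick A→Pick B = (-7, 23, 11.2), Pick A→Pick C = (51, 307, 134).
Normal n = (Pick A→Pick B) × (Pick A→Pick C) = (-356.4, 1509.2, -3322).
So ∂z/∂E = −n_x/n_z = −0.10728 and ∂z/∂N = −n_y/n_z = 0.45430.
Gradient magnitude |∇z| = √(a² + b²) = √(0.01151 + 0.20639) = 0.46680.
True dip = arctan(0.46680) = 25.02°, dipping toward SSE (azimuth ≈ 167°).

25.02°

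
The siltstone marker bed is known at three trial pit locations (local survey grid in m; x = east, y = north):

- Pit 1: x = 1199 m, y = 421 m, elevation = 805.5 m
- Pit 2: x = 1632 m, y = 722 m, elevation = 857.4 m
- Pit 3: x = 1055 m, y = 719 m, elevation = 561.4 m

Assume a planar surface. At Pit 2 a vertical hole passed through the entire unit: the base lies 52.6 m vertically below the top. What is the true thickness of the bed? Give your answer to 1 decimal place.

41.7 m

Let the plane be z = a·x + b·y + c.
Pit 2−Pit 1: 433a + 301b = 51.9;  Pit 3−Pit 1: −144a + 298b = −244.1.
Solving gives a = 0.51596, b = −0.56980.
|∇z| = √(a²+b²) = 0.76870, so dip δ = arctan(0.76870) = 37.55°.
True thickness = vertical thickness × cos δ = 52.6 × cos 37.55° = 41.7 m.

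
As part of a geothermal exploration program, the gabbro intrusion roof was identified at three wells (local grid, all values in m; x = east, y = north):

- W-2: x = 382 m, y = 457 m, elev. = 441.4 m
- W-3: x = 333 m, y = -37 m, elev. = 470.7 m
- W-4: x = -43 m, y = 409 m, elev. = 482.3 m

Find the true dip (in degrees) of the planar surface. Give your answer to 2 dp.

5.91°

Let the plane be z = a·x + b·y + c.
W-3−W-2: −49a − 494b = 29.3;  W-4−W-2: −425a − 48b = 40.9.
Solving gives a = −0.09055, b = −0.05033.
Gradient magnitude |∇z| = √(a² + b²) = √(0.00820 + 0.00253) = 0.10360.
True dip = arctan(0.10360) = 5.91°, dipping toward ENE (azimuth ≈ 061°).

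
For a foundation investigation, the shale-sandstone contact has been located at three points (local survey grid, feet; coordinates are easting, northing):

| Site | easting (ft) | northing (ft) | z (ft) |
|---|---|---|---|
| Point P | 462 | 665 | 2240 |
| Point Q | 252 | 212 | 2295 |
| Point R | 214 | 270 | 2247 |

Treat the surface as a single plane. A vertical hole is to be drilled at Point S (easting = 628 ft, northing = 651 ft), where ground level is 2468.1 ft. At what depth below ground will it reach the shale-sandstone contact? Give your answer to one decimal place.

Two edge vectors: Point P→Point Q = (-210, -453, 55), Point P→Point R = (-248, -395, 7).
Normal n = (Point P→Point Q) × (Point P→Point R) = (18554, -12170, -29394).
So ∂z/∂easting = −n_x/n_z = 0.63122 and ∂z/∂northing = −n_y/n_z = −0.41403.
Intercept c from Point P: 2240 − 291.62 + 275.33 = 2223.71.
At (628, 651): z_contact = 396.40 − 269.53 + 2223.71 = 2350.58 ft.
Depth below ground = 2468.1 − 2350.58 = 117.5 ft.

117.5 ft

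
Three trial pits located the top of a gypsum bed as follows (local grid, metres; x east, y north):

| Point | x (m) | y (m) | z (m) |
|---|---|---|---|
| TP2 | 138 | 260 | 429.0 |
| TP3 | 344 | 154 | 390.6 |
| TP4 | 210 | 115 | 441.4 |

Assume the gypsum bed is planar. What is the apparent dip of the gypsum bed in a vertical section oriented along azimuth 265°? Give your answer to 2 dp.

18.22°

Two edge vectors: TP2→TP3 = (206, -106, -38.4), TP2→TP4 = (72, -145, 12.4).
Normal n = (TP2→TP3) × (TP2→TP4) = (-6882.4, -5319.2, -22238).
So ∂z/∂x = −n_x/n_z = −0.30949 and ∂z/∂y = −n_y/n_z = −0.23919.
Unit vector along 265° is (sin 265°, cos 265°) = (-0.9962, -0.0872).
Slope in that direction = a·(-0.9962) + b·(-0.0872) = 0.32916.
Apparent dip = arctan|0.32916| = 18.22° (true dip is 21.4°, so apparent ≤ true as expected).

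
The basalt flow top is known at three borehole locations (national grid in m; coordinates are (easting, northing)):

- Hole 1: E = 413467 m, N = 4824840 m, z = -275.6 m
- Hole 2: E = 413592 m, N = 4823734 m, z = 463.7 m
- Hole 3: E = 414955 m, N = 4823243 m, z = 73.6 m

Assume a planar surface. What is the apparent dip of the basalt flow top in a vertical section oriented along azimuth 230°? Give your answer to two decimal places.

Two edge vectors: Hole 1→Hole 2 = (125, -1106, 739.3), Hole 1→Hole 3 = (1488, -1597, 349.2).
Normal n = (Hole 1→Hole 2) × (Hole 1→Hole 3) = (794446.9, 1056428.4, 1446103).
So ∂z/∂E = −n_x/n_z = −0.54937 and ∂z/∂N = −n_y/n_z = −0.73053.
Unit vector along 230° is (sin 230°, cos 230°) = (-0.7660, -0.6428).
Slope in that direction = a·(-0.7660) + b·(-0.6428) = 0.89042.
Apparent dip = arctan|0.89042| = 41.68° (true dip is 42.4°, so apparent ≤ true as expected).

41.68°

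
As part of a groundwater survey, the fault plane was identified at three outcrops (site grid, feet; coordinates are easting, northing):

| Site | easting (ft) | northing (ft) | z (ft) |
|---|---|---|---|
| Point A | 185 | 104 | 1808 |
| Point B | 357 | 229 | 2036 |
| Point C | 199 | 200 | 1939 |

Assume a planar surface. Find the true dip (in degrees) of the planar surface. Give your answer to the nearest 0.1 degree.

Two edge vectors: Point A→Point B = (172, 125, 228), Point A→Point C = (14, 96, 131).
Normal n = (Point A→Point B) × (Point A→Point C) = (-5513, -19340, 14762).
So ∂z/∂easting = −n_x/n_z = 0.37346 and ∂z/∂northing = −n_y/n_z = 1.31012.
Gradient magnitude |∇z| = √(a² + b²) = √(0.13947 + 1.71642) = 1.36231.
True dip = arctan(1.36231) = 53.7°, dipping toward SSW (azimuth ≈ 196°).

53.7°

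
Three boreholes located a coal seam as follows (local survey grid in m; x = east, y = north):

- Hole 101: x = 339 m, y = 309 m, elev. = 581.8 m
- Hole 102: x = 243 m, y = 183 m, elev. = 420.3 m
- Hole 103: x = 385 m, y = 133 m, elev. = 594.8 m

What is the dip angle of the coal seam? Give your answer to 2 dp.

53.52°

Two edge vectors: Hole 101→Hole 102 = (-96, -126, -161.5), Hole 101→Hole 103 = (46, -176, 13).
Normal n = (Hole 101→Hole 102) × (Hole 101→Hole 103) = (-30062, -6181, 22692).
So ∂z/∂x = −n_x/n_z = 1.32478 and ∂z/∂y = −n_y/n_z = 0.27239.
Gradient magnitude |∇z| = √(a² + b²) = √(1.75505 + 0.07419) = 1.35250.
True dip = arctan(1.35250) = 53.52°, dipping toward WSW (azimuth ≈ 258°).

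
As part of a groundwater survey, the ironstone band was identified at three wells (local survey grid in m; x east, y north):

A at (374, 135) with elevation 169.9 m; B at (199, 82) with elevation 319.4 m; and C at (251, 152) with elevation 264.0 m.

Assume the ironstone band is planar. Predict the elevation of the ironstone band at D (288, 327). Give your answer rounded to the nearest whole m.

Two edge vectors: A→B = (-175, -53, 149.5), A→C = (-123, 17, 94.1).
Normal n = (A→B) × (A→C) = (-7528.8, -1921, -9494).
So ∂z/∂x = −n_x/n_z = −0.79301 and ∂z/∂y = −n_y/n_z = −0.20234.
Intercept c from A: 169.9 + 296.58 + 27.32 = 493.80.
At (288, 327): z = −228.4 − 66.2 + 493.80 = 199.2 m.

199 m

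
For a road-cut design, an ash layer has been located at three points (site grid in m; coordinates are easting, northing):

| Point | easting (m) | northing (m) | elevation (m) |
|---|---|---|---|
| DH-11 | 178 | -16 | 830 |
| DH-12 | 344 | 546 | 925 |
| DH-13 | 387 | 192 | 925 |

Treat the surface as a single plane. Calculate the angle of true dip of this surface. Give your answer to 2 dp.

22.22°

Two edge vectors: DH-11→DH-12 = (166, 562, 95), DH-11→DH-13 = (209, 208, 95).
Normal n = (DH-11→DH-12) × (DH-11→DH-13) = (33630, 4085, -82930).
So ∂z/∂easting = −n_x/n_z = 0.40552 and ∂z/∂northing = −n_y/n_z = 0.04926.
Gradient magnitude |∇z| = √(a² + b²) = √(0.16445 + 0.00243) = 0.40850.
True dip = arctan(0.40850) = 22.22°, dipping toward W (azimuth ≈ 263°).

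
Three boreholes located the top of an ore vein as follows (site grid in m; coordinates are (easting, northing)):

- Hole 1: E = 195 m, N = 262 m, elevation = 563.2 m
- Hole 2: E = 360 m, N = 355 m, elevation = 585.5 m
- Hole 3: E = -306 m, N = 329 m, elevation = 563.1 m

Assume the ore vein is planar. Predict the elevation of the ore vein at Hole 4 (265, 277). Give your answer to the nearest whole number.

Two edge vectors: Hole 1→Hole 2 = (165, 93, 22.3), Hole 1→Hole 3 = (-501, 67, -0.1).
Normal n = (Hole 1→Hole 2) × (Hole 1→Hole 3) = (-1503.4, -11155.8, 57648).
So ∂z/∂E = −n_x/n_z = 0.02608 and ∂z/∂N = −n_y/n_z = 0.19352.
Intercept c from Hole 1: 563.2 − 5.09 − 50.70 = 507.41.
At (265, 277): z = 6.9 + 53.6 + 507.41 = 567.9 m.

568 m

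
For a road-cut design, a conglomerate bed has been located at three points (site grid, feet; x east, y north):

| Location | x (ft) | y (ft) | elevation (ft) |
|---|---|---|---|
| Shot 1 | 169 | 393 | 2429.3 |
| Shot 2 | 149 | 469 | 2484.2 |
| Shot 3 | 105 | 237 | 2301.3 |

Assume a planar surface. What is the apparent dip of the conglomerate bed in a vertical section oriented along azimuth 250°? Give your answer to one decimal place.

Let the plane be z = a·x + b·y + c.
Shot 2−Shot 1: −20a + 76b = 54.9;  Shot 3−Shot 1: −64a − 156b = −128.
Solving gives a = 0.14574, b = 0.76072.
Unit vector along 250° is (sin 250°, cos 250°) = (-0.9397, -0.3420).
Slope in that direction = a·(-0.9397) + b·(-0.3420) = −0.39713.
Apparent dip = arctan|0.39713| = 21.7° (true dip is 37.8°, so apparent ≤ true as expected).

21.7°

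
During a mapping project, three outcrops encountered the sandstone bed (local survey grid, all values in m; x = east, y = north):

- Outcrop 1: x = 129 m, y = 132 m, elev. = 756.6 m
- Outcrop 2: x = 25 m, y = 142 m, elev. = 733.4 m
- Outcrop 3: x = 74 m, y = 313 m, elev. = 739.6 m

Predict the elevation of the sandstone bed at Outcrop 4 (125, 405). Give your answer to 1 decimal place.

748.4 m

Two edge vectors: Outcrop 1→Outcrop 2 = (-104, 10, -23.2), Outcrop 1→Outcrop 3 = (-55, 181, -17).
Normal n = (Outcrop 1→Outcrop 2) × (Outcrop 1→Outcrop 3) = (4029.2, -492, -18274).
So ∂z/∂x = −n_x/n_z = 0.22049 and ∂z/∂y = −n_y/n_z = −0.02692.
Intercept c from Outcrop 1: 756.6 − 28.44 + 3.55 = 731.71.
At (125, 405): z = 27.6 − 10.9 + 731.71 = 748.4 m.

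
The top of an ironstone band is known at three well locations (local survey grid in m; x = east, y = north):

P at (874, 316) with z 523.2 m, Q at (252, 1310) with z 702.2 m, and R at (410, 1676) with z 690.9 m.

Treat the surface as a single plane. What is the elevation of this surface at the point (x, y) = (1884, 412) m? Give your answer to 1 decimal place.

Let the plane be z = a·x + b·y + c.
Q−P: −622a + 994b = 179;  R−P: −464a + 1360b = 167.7.
Solving gives a = −0.199494, b = 0.055246.
Then c = 523.2 − a·874 − b·316 = 680.10.
At (1884, 412): z = −375.8 + 22.8 + 680.10 = 327.0 m.

327.0 m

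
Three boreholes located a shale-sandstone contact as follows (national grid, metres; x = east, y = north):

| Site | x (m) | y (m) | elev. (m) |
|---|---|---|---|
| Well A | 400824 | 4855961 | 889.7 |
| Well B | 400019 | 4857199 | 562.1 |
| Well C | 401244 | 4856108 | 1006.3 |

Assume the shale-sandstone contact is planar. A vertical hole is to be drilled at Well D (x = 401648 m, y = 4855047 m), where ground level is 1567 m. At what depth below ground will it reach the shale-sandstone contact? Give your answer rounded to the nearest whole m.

366 m

Two edge vectors: Well A→Well B = (-805, 1238, -327.6), Well A→Well C = (420, 147, 116.6).
Normal n = (Well A→Well B) × (Well A→Well C) = (192508, -43729, -638295).
So ∂z/∂x = −n_x/n_z = 0.30159722 and ∂z/∂y = −n_y/n_z = −0.06850907.
Intercept c from Well A: 889.7 − 120887.41 + 332677.40 = 212679.69.
At (401648, 4855047): z_contact = 121135.9 − 332614.8 + 212679.69 = 1200.8 m.
Depth below ground = 1567 − 1200.8 = 366 m.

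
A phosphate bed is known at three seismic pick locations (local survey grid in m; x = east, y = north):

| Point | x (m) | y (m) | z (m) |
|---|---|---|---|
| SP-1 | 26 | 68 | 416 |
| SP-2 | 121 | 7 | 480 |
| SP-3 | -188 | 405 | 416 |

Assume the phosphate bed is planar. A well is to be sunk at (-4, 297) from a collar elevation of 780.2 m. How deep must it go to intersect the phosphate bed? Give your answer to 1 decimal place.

Two edge vectors: SP-1→SP-2 = (95, -61, 64), SP-1→SP-3 = (-214, 337, 0).
Normal n = (SP-1→SP-2) × (SP-1→SP-3) = (-21568, -13696, 18961).
So ∂z/∂x = −n_x/n_z = 1.13749 and ∂z/∂y = −n_y/n_z = 0.72232.
Intercept c from SP-1: 416 − 29.57 − 49.12 = 337.31.
At (-4, 297): z_contact = −4.55 + 214.53 + 337.31 = 547.29 m.
Depth below ground = 780.2 − 547.29 = 232.9 m.

232.9 m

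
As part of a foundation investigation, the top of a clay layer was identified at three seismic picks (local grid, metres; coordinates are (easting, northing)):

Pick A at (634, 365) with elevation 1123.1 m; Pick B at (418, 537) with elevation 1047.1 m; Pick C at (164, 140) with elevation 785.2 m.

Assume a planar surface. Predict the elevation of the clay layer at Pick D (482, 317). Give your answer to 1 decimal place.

Two edge vectors: Pick A→Pick B = (-216, 172, -76), Pick A→Pick C = (-470, -225, -337.9).
Normal n = (Pick A→Pick B) × (Pick A→Pick C) = (-75218.8, -37266.4, 129440).
So ∂z/∂E = −n_x/n_z = 0.58111 and ∂z/∂N = −n_y/n_z = 0.28790.
Intercept c from Pick A: 1123.1 − 368.42 − 105.09 = 649.59.
At (482, 317): z = 280.1 + 91.3 + 649.59 = 1021.0 m.

1021.0 m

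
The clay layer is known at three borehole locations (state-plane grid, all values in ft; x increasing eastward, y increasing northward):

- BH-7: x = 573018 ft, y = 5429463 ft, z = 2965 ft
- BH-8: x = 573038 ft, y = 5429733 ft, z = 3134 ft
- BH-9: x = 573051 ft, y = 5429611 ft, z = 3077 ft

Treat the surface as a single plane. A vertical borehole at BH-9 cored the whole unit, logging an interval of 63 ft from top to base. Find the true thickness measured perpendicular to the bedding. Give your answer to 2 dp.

Two edge vectors: BH-7→BH-8 = (20, 270, 169), BH-7→BH-9 = (33, 148, 112).
Normal n = (BH-7→BH-8) × (BH-7→BH-9) = (5228, 3337, -5950).
So ∂z/∂x = −n_x/n_z = 0.87866 and ∂z/∂y = −n_y/n_z = 0.56084.
|∇z| = √(a²+b²) = 1.04239, so dip δ = arctan(1.04239) = 46.19°.
True thickness = vertical thickness × cos δ = 63 × cos 46.19° = 43.61 ft.

43.61 ft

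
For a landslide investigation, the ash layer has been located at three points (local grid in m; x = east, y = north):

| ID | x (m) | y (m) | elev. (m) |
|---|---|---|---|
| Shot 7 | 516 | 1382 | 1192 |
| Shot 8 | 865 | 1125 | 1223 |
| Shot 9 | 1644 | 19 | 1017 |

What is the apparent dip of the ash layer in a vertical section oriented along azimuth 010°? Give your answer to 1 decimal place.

30.6°

Two edge vectors: Shot 7→Shot 8 = (349, -257, 31), Shot 7→Shot 9 = (1128, -1363, -175).
Normal n = (Shot 7→Shot 8) × (Shot 7→Shot 9) = (87228, 96043, -185791).
So ∂z/∂x = −n_x/n_z = 0.46950 and ∂z/∂y = −n_y/n_z = 0.51694.
Unit vector along 010° is (sin 10°, cos 10°) = (0.1736, 0.9848).
Slope in that direction = a·(0.1736) + b·(0.9848) = 0.59061.
Apparent dip = arctan|0.59061| = 30.6° (true dip is 34.9°, so apparent ≤ true as expected).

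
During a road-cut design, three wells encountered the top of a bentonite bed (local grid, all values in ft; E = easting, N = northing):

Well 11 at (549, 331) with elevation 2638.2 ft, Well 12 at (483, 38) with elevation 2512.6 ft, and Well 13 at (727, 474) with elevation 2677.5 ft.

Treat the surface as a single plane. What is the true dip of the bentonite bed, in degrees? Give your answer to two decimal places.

25.95°

Let the plane be z = a·E + b·N + c.
Well 12−Well 11: −66a − 293b = −125.6;  Well 13−Well 11: 178a + 143b = 39.3.
Solving gives a = −0.15090, b = 0.46266.
Gradient magnitude |∇z| = √(a² + b²) = √(0.02277 + 0.21405) = 0.48665.
True dip = arctan(0.48665) = 25.95°, dipping toward SSE (azimuth ≈ 162°).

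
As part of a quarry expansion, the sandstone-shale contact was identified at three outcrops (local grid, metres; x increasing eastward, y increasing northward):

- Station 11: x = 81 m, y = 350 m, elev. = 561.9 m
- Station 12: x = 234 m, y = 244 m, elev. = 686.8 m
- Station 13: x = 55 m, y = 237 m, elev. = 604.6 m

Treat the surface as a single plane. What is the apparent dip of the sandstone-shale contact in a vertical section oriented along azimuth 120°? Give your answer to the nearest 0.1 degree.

33.4°

Let the plane be z = a·x + b·y + c.
Station 12−Station 11: 153a − 106b = 124.9;  Station 13−Station 11: −26a − 113b = 42.7.
Solving gives a = 0.47830, b = −0.48793.
Unit vector along 120° is (sin 120°, cos 120°) = (0.8660, -0.5000).
Slope in that direction = a·(0.8660) + b·(-0.5000) = 0.65818.
Apparent dip = arctan|0.65818| = 33.4° (true dip is 34.3°, so apparent ≤ true as expected).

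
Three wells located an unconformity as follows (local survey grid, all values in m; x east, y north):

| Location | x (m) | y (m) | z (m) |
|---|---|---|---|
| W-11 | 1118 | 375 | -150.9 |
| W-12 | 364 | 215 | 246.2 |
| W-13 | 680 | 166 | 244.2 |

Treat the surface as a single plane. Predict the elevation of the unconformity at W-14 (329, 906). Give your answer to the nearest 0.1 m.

-724.9 m

Let the plane be z = a·x + b·y + c.
W-12−W-11: −754a − 160b = 397.1;  W-13−W-11: −438a − 209b = 395.1.
Solving gives a = −0.226018, b = −1.416767.
Then c = -150.9 − a·1118 − b·375 = 633.08.
At (329, 906): z = −74.4 − 1283.6 + 633.08 = -724.9 m.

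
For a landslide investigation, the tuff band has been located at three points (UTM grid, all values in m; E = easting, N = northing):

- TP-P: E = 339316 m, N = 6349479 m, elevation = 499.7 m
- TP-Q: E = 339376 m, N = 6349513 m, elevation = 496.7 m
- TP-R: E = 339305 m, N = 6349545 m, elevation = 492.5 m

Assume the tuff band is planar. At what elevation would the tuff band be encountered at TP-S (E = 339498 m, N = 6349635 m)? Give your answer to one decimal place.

484.9 m

Let the plane be z = a·E + b·N + c.
TP-Q−TP-P: 60a + 34b = −3;  TP-R−TP-P: −11a + 66b = −7.2.
Solving gives a = 0.010798339, b = −0.107291186.
Then c = 499.7 − a·339316 − b·6349479 = 678078.78.
At (339498, 6349635): z = 3666.0 − 681259.9 + 678078.78 = 484.9 m.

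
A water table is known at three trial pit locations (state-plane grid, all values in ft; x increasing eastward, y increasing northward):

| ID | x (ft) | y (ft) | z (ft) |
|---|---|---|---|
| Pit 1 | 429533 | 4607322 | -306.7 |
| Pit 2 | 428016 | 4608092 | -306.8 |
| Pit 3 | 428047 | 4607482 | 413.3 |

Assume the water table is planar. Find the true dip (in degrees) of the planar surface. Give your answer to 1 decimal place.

53.7°

Two edge vectors: Pit 1→Pit 2 = (-1517, 770, -0.1), Pit 1→Pit 3 = (-1486, 160, 720).
Normal n = (Pit 1→Pit 2) × (Pit 1→Pit 3) = (554416, 1092388.6, 901500).
So ∂z/∂x = −n_x/n_z = −0.61499 and ∂z/∂y = −n_y/n_z = −1.21175.
Gradient magnitude |∇z| = √(a² + b²) = √(0.37822 + 1.46833) = 1.35888.
True dip = arctan(1.35888) = 53.7°, dipping toward NNE (azimuth ≈ 027°).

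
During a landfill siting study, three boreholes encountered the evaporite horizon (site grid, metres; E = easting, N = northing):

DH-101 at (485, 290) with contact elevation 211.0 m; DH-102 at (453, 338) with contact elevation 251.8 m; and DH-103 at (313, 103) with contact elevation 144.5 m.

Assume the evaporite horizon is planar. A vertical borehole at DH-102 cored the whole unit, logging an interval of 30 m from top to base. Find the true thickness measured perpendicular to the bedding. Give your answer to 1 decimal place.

24.4 m

Let the plane be z = a·E + b·N + c.
DH-102−DH-101: −32a + 48b = 40.8;  DH-103−DH-101: −172a − 187b = −66.5.
Solving gives a = −0.31163, b = 0.64225.
|∇z| = √(a²+b²) = 0.71386, so dip δ = arctan(0.71386) = 35.52°.
True thickness = vertical thickness × cos δ = 30 × cos 35.52° = 24.4 m.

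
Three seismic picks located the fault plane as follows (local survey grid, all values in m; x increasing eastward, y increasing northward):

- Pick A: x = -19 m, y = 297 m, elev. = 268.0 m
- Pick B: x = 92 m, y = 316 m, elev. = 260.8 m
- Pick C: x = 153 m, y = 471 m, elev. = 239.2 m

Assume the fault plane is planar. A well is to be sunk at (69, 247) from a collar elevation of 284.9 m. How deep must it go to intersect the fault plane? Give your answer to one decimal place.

14.7 m

Two edge vectors: Pick A→Pick B = (111, 19, -7.2), Pick A→Pick C = (172, 174, -28.8).
Normal n = (Pick A→Pick B) × (Pick A→Pick C) = (705.6, 1958.4, 16046).
So ∂z/∂x = −n_x/n_z = −0.04397 and ∂z/∂y = −n_y/n_z = −0.12205.
Intercept c from Pick A: 268 − 0.84 + 36.25 = 303.41.
At (69, 247): z_contact = −3.03 − 30.15 + 303.41 = 270.23 m.
Depth below ground = 284.9 − 270.23 = 14.7 m.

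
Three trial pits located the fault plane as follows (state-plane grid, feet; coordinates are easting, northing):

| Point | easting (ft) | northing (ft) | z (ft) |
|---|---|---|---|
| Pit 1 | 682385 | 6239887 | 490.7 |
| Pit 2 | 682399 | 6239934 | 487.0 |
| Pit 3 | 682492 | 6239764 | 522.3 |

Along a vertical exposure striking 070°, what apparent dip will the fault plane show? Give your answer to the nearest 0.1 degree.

Two edge vectors: Pit 1→Pit 2 = (14, 47, -3.7), Pit 1→Pit 3 = (107, -123, 31.6).
Normal n = (Pit 1→Pit 2) × (Pit 1→Pit 3) = (1030.1, -838.3, -6751).
So ∂z/∂easting = −n_x/n_z = 0.15258 and ∂z/∂northing = −n_y/n_z = −0.12417.
Unit vector along 070° is (sin 70°, cos 70°) = (0.9397, 0.3420).
Slope in that direction = a·(0.9397) + b·(0.3420) = 0.10091.
Apparent dip = arctan|0.10091| = 5.8° (true dip is 11.1°, so apparent ≤ true as expected).

5.8°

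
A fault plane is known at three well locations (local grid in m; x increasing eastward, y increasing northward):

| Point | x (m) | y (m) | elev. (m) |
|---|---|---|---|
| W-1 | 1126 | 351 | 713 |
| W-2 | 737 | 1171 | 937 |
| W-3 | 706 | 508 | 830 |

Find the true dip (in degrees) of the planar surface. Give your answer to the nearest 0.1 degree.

Let the plane be z = a·x + b·y + c.
W-2−W-1: −389a + 820b = 224;  W-3−W-1: −420a + 157b = 117.
Solving gives a = −0.21449, b = 0.17142.
Gradient magnitude |∇z| = √(a² + b²) = √(0.04601 + 0.02938) = 0.27458.
True dip = arctan(0.27458) = 15.4°, dipping toward SE (azimuth ≈ 129°).

15.4°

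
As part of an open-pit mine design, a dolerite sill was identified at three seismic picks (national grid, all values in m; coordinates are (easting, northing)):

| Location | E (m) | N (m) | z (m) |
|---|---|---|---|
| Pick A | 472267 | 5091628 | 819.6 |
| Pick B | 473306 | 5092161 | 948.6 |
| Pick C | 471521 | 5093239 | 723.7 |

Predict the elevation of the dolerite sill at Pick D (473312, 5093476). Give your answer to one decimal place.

947.2 m

Two edge vectors: Pick A→Pick B = (1039, 533, 129), Pick A→Pick C = (-746, 1611, -95.9).
Normal n = (Pick A→Pick B) × (Pick A→Pick C) = (-258933.7, 3406.1, 2071447).
So ∂z/∂E = −n_x/n_z = 0.125001364 and ∂z/∂N = −n_y/n_z = −0.001644310.
Intercept c from Pick A: 819.6 − 59034.02 + 8372.21 = −49842.21.
At (473312, 5093476): z = 59164.6 − 8375.3 − 49842.21 = 947.2 m.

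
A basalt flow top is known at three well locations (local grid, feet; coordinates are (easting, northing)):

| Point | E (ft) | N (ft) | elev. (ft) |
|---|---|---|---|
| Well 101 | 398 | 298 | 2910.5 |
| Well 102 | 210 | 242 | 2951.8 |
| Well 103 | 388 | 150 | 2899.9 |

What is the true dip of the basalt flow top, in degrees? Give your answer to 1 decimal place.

Let the plane be z = a·E + b·N + c.
Well 102−Well 101: −188a − 56b = 41.3;  Well 103−Well 101: −10a − 148b = −10.6.
Solving gives a = −0.24597, b = 0.08824.
Gradient magnitude |∇z| = √(a² + b²) = √(0.06050 + 0.00779) = 0.26131.
True dip = arctan(0.26131) = 14.6°, dipping toward ESE (azimuth ≈ 110°).

14.6°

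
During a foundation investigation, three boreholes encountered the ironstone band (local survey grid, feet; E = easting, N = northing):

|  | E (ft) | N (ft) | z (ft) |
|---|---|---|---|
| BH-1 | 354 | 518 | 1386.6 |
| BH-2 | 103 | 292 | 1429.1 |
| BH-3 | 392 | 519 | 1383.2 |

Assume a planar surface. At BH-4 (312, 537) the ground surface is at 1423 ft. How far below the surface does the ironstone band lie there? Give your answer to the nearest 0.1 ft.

34.5 ft

Let the plane be z = a·E + b·N + c.
BH-2−BH-1: −251a − 226b = 42.5;  BH-3−BH-1: 38a + 1b = −3.4.
Solving gives a = −0.08707, b = −0.09135.
Then c = 1386.6 − a·354 − b·518 = 1464.74.
At (312, 537): z_contact = −27.17 − 49.06 + 1464.74 = 1388.52 ft.
Depth below ground = 1423 − 1388.52 = 34.5 ft.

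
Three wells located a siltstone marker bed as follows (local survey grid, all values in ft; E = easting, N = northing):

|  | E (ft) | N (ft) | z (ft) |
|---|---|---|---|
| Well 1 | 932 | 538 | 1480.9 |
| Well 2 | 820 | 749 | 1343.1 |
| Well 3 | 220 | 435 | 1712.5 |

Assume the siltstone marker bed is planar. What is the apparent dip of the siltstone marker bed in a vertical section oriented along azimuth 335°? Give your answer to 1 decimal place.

31.1°

Let the plane be z = a·E + b·N + c.
Well 2−Well 1: −112a + 211b = −137.8;  Well 3−Well 1: −712a − 103b = 231.6.
Solving gives a = −0.21435, b = −0.76686.
Unit vector along 335° is (sin 335°, cos 335°) = (-0.4226, 0.9063).
Slope in that direction = a·(-0.4226) + b·(0.9063) = −0.60442.
Apparent dip = arctan|0.60442| = 31.1° (true dip is 38.5°, so apparent ≤ true as expected).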